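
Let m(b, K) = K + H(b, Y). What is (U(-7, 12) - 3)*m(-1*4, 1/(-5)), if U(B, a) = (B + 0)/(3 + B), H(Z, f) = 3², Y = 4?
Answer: -11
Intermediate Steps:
H(Z, f) = 9
U(B, a) = B/(3 + B)
m(b, K) = 9 + K (m(b, K) = K + 9 = 9 + K)
(U(-7, 12) - 3)*m(-1*4, 1/(-5)) = (-7/(3 - 7) - 3)*(9 + 1/(-5)) = (-7/(-4) - 3)*(9 - ⅕) = (-7*(-¼) - 3)*(44/5) = (7/4 - 3)*(44/5) = -5/4*44/5 = -11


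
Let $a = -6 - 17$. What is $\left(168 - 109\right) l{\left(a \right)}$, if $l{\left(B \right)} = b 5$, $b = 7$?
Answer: $2065$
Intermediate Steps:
$a = -23$
$l{\left(B \right)} = 35$ ($l{\left(B \right)} = 7 \cdot 5 = 35$)
$\left(168 - 109\right) l{\left(a \right)} = \left(168 - 109\right) 35 = 59 \cdot 35 = 2065$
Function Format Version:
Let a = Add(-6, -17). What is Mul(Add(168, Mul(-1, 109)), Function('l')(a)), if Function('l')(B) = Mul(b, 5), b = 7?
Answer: 2065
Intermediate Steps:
a = -23
Function('l')(B) = 35 (Function('l')(B) = Mul(7, 5) = 35)
Mul(Add(168, Mul(-1, 109)), Function('l')(a)) = Mul(Add(168, Mul(-1, 109)), 35) = Mul(Add(168, -109), 35) = Mul(59, 35) = 2065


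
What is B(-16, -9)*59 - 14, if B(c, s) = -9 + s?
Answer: -1076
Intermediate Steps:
B(-16, -9)*59 - 14 = (-9 - 9)*59 - 14 = -18*59 - 14 = -1062 - 14 = -1076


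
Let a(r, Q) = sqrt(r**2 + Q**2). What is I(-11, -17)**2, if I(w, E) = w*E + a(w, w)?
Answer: 35211 + 4114*sqrt(2) ≈ 41029.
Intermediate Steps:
a(r, Q) = sqrt(Q**2 + r**2)
I(w, E) = E*w + sqrt(2)*sqrt(w**2) (I(w, E) = w*E + sqrt(w**2 + w**2) = E*w + sqrt(2*w**2) = E*w + sqrt(2)*sqrt(w**2))
I(-11, -17)**2 = (-17*(-11) + sqrt(2)*sqrt((-11)**2))**2 = (187 + sqrt(2)*sqrt(121))**2 = (187 + sqrt(2)*11)**2 = (187 + 11*sqrt(2))**2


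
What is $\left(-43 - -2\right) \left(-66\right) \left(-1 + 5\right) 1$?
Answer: $10824$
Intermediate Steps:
$\left(-43 - -2\right) \left(-66\right) \left(-1 + 5\right) 1 = \left(-43 + 2\right) \left(-66\right) 4 \cdot 1 = \left(-41\right) \left(-66\right) 4 = 2706 \cdot 4 = 10824$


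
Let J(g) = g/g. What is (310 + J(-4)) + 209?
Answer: 520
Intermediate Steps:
J(g) = 1
(310 + J(-4)) + 209 = (310 + 1) + 209 = 311 + 209 = 520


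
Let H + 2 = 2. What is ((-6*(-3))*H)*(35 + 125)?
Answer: 0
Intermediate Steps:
H = 0 (H = -2 + 2 = 0)
((-6*(-3))*H)*(35 + 125) = (-6*(-3)*0)*(35 + 125) = (18*0)*160 = 0*160 = 0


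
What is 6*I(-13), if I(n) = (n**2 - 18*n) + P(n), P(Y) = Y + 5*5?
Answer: 2490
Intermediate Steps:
P(Y) = 25 + Y (P(Y) = Y + 25 = 25 + Y)
I(n) = 25 + n**2 - 17*n (I(n) = (n**2 - 18*n) + (25 + n) = 25 + n**2 - 17*n)
6*I(-13) = 6*(25 + (-13)**2 - 17*(-13)) = 6*(25 + 169 + 221) = 6*415 = 2490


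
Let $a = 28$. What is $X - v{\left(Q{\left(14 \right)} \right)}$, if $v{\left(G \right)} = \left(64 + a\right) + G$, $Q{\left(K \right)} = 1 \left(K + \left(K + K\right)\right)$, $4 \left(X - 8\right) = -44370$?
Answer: $- \frac{22437}{2} \approx -11219.0$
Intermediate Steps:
$X = - \frac{22169}{2}$ ($X = 8 + \frac{1}{4} \left(-44370\right) = 8 - \frac{22185}{2} = - \frac{22169}{2} \approx -11085.0$)
$Q{\left(K \right)} = 3 K$ ($Q{\left(K \right)} = 1 \left(K + 2 K\right) = 1 \cdot 3 K = 3 K$)
$v{\left(G \right)} = 92 + G$ ($v{\left(G \right)} = \left(64 + 28\right) + G = 92 + G$)
$X - v{\left(Q{\left(14 \right)} \right)} = - \frac{22169}{2} - \left(92 + 3 \cdot 14\right) = - \frac{22169}{2} - \left(92 + 42\right) = - \frac{22169}{2} - 134 = - \frac{22437}{2}$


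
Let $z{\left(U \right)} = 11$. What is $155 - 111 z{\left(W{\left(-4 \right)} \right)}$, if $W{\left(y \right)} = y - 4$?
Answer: $-1066$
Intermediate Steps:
$W{\left(y \right)} = -4 + y$
$155 - 111 z{\left(W{\left(-4 \right)} \right)} = 155 - 1221 = -1066$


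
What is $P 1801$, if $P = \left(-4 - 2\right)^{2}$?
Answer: $64836$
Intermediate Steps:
$P = 36$ ($P = \left(-6\right)^{2} = 36$)
$P 1801 = 36 \cdot 1801 = 64836$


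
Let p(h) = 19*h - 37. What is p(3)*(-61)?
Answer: -1220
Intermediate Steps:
p(h) = -37 + 19*h
p(3)*(-61) = (-37 + 19*3)*(-61) = (-37 + 57)*(-61) = 20*(-61) = -1220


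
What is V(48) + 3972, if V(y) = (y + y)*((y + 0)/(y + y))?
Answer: 4020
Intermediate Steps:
V(y) = y (V(y) = (2*y)*(y/((2*y))) = (2*y)*(y*(1/(2*y))) = (2*y)*(1/2) = y)
V(48) + 3972 = 48 + 3972 = 4020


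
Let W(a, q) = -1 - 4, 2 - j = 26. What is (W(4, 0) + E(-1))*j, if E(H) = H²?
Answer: 96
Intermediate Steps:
j = -24 (j = 2 - 1*26 = 2 - 26 = -24)
W(a, q) = -5
(W(4, 0) + E(-1))*j = (-5 + (-1)²)*(-24) = (-5 + 1)*(-24) = -4*(-24) = 96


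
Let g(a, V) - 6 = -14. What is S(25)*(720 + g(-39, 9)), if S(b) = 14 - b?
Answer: -7832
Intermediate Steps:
g(a, V) = -8 (g(a, V) = 6 - 14 = -8)
S(25)*(720 + g(-39, 9)) = (14 - 1*25)*(720 - 8) = (14 - 25)*712 = -11*712 = -7832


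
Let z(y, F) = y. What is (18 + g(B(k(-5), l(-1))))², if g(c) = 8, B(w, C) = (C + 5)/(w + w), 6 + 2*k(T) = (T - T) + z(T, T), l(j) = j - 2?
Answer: 676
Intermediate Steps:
l(j) = -2 + j
k(T) = -3 + T/2 (k(T) = -3 + ((T - T) + T)/2 = -3 + (0 + T)/2 = -3 + T/2)
B(w, C) = (5 + C)/(2*w) (B(w, C) = (5 + C)/((2*w)) = (5 + C)*(1/(2*w)) = (5 + C)/(2*w))
(18 + g(B(k(-5), l(-1))))² = (18 + 8)² = 26² = 676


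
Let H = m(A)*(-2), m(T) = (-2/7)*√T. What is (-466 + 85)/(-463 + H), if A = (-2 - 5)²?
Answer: 127/153 ≈ 0.83007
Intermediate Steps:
A = 49 (A = (-7)² = 49)
m(T) = -2*√T/7 (m(T) = (-2*⅐)*√T = -2*√T/7)
H = 4 (H = -2*√49/7*(-2) = -2/7*7*(-2) = -2*(-2) = 4)
(-466 + 85)/(-463 + H) = (-466 + 85)/(-463 + 4) = -381/(-459) = -381*(-1/459) = 127/153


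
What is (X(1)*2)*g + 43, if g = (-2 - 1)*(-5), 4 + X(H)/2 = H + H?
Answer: -77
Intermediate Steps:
X(H) = -8 + 4*H (X(H) = -8 + 2*(H + H) = -8 + 2*(2*H) = -8 + 4*H)
g = 15 (g = -3*(-5) = 15)
(X(1)*2)*g + 43 = ((-8 + 4*1)*2)*15 + 43 = ((-8 + 4)*2)*15 + 43 = -4*2*15 + 43 = -8*15 + 43 = -120 + 43 = -77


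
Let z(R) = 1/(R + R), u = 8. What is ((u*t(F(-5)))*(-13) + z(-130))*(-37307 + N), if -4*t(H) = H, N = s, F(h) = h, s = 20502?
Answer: 113605161/52 ≈ 2.1847e+6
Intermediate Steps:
N = 20502
t(H) = -H/4
z(R) = 1/(2*R)
((u*t(F(-5)))*(-13) + z(-130))*(-37307 + N) = ((8*(-¼*(-5)))*(-13) + (½)/(-130))*(-37307 + 20502) = ((8*(5/4))*(-13) + (½)*(-1/130))*(-16805) = (10*(-13) - 1/260)*(-16805) = (-130 - 1/260)*(-16805) = -33801/260*(-16805) = 113605161/52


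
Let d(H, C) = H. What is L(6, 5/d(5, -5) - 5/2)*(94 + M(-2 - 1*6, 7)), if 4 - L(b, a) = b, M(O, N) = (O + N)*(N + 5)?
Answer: -164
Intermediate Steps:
M(O, N) = (5 + N)*(N + O) (M(O, N) = (N + O)*(5 + N) = (5 + N)*(N + O))
L(b, a) = 4 - b
L(6, 5/d(5, -5) - 5/2)*(94 + M(-2 - 1*6, 7)) = (4 - 1*6)*(94 + (7² + 5*7 + 5*(-2 - 1*6) + 7*(-2 - 1*6))) = (4 - 6)*(94 + (49 + 35 + 5*(-2 - 6) + 7*(-2 - 6))) = -2*(94 + (49 + 35 + 5*(-8) + 7*(-8))) = -2*(94 + (49 + 35 - 40 - 56)) = -2*(94 - 12) = -2*82 = -164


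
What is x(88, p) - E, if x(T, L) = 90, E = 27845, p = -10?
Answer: -27755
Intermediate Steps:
x(88, p) - E = 90 - 1*27845 = 90 - 27845 = -27755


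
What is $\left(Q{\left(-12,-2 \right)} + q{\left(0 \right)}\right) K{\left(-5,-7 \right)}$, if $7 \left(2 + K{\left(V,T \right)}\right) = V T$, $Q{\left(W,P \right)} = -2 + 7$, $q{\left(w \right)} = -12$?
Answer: $-21$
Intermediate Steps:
$Q{\left(W,P \right)} = 5$
$K{\left(V,T \right)} = -2 + \frac{T V}{7}$ ($K{\left(V,T \right)} = -2 + \frac{V T}{7} = -2 + \frac{T V}{7}$)
$\left(Q{\left(-12,-2 \right)} + q{\left(0 \right)}\right) K{\left(-5,-7 \right)} = \left(5 - 12\right) \left(-2 + \frac{1}{7} \left(-7\right) \left(-5\right)\right) = - 7 \left(-2 + 5\right) = \left(-7\right) 3 = -21$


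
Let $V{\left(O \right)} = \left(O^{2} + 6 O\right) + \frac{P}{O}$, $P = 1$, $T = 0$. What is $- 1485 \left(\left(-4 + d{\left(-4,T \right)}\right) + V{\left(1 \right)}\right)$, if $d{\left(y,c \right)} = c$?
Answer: $-5940$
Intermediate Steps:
$V{\left(O \right)} = \frac{1}{O} + O^{2} + 6 O$ ($V{\left(O \right)} = \left(O^{2} + 6 O\right) + 1 \frac{1}{O} = \left(O^{2} + 6 O\right) + \frac{1}{O} = \frac{1}{O} + O^{2} + 6 O$)
$- 1485 \left(\left(-4 + d{\left(-4,T \right)}\right) + V{\left(1 \right)}\right) = - 1485 \left(\left(-4 + 0\right) + \frac{1 + 1^{2} \left(6 + 1\right)}{1}\right) = - 1485 \left(-4 + 1 \left(1 + 1 \cdot 7\right)\right) = - 1485 \left(-4 + 1 \left(1 + 7\right)\right) = - 1485 \left(-4 + 1 \cdot 8\right) = - 1485 \left(-4 + 8\right) = \left(-1485\right) 4 = -5940$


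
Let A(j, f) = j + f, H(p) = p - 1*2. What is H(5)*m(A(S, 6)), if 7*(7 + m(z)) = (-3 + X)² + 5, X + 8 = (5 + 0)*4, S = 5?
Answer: 111/7 ≈ 15.857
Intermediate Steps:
H(p) = -2 + p (H(p) = p - 2 = -2 + p)
X = 12 (X = -8 + (5 + 0)*4 = -8 + 5*4 = -8 + 20 = 12)
A(j, f) = f + j
m(z) = 37/7 (m(z) = -7 + ((-3 + 12)² + 5)/7 = -7 + (9² + 5)/7 = -7 + (81 + 5)/7 = -7 + (⅐)*86 = -7 + 86/7 = 37/7)
H(5)*m(A(S, 6)) = (-2 + 5)*(37/7) = 3*(37/7) = 111/7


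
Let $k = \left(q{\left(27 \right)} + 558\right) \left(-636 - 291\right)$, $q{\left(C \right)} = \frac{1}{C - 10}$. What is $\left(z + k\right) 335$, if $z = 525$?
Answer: $- \frac{2943150540}{17} \approx -1.7313 \cdot 10^{8}$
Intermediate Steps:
$q{\left(C \right)} = \frac{1}{-10 + C}$
$k = - \frac{8794449}{17}$ ($k = \left(\frac{1}{-10 + 27} + 558\right) \left(-636 - 291\right) = \left(\frac{1}{17} + 558\right) \left(-927\right) = \frac{9487}{17} \left(-927\right) = - \frac{8794449}{17} \approx -5.1732 \cdot 10^{5}$)
$\left(z + k\right) 335 = \left(525 - \frac{8794449}{17}\right) 335 = \left(- \frac{8785524}{17}\right) 335 = - \frac{2943150540}{17}$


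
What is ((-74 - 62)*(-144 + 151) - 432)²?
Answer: 1915456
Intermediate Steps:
((-74 - 62)*(-144 + 151) - 432)² = (-136*7 - 432)² = (-952 - 432)² = (-1384)² = 1915456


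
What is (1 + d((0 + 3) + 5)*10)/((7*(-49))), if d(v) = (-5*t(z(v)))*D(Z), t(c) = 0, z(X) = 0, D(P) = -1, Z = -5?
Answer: -1/343 ≈ -0.0029155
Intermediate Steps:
d(v) = 0 (d(v) = -5*0*(-1) = 0*(-1) = 0)
(1 + d((0 + 3) + 5)*10)/((7*(-49))) = (1 + 0*10)/((7*(-49))) = (1 + 0)/(-343) = 1*(-1/343) = -1/343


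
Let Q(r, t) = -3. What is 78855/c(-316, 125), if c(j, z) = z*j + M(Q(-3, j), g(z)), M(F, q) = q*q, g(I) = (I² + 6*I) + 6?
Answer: 78855/268297661 ≈ 0.00029391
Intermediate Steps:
g(I) = 6 + I² + 6*I
M(F, q) = q²
c(j, z) = (6 + z² + 6*z)² + j*z (c(j, z) = z*j + (6 + z² + 6*z)² = j*z + (6 + z² + 6*z)² = (6 + z² + 6*z)² + j*z)
78855/c(-316, 125) = 78855/((6 + 125² + 6*125)² - 316*125) = 78855/((6 + 15625 + 750)² - 39500) = 78855/(16381² - 39500) = 78855/(268337161 - 39500) = 78855/268297661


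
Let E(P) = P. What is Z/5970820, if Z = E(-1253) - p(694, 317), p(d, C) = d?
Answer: -1947/5970820 ≈ -0.00032609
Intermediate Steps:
Z = -1947 (Z = -1253 - 1*694 = -1253 - 694 = -1947)
Z/5970820 = -1947/5970820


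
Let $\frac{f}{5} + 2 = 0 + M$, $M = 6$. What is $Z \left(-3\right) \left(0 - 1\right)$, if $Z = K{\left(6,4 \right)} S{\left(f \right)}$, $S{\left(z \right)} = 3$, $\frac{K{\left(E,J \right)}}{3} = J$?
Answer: $108$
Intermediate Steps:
$K{\left(E,J \right)} = 3 J$
$f = 20$ ($f = -10 + 5 \left(0 + 6\right) = -10 + 5 \cdot 6 = -10 + 30 = 20$)
$Z = 36$ ($Z = 3 \cdot 4 \cdot 3 = 12 \cdot 3 = 36$)
$Z \left(-3\right) \left(0 - 1\right) = 36 \left(-3\right) \left(0 - 1\right) = - 108 \left(0 - 1\right) = \left(-108\right) \left(-1\right) = 108$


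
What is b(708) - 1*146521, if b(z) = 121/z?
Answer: -103736747/708 ≈ -1.4652e+5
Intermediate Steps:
b(708) - 1*146521 = 121/708 - 1*146521 = 121*(1/708) - 146521 = 121/708 - 146521 = -103736747/708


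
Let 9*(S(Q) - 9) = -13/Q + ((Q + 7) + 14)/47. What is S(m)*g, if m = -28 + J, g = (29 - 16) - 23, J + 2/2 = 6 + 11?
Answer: -232015/2538 ≈ -91.417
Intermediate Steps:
J = 16 (J = -1 + (6 + 11) = -1 + 17 = 16)
g = -10 (g = 13 - 23 = -10)
m = -12 (m = -28 + 16 = -12)
S(Q) = 1276/141 - 13/(9*Q) + Q/423 (S(Q) = 9 + (-13/Q + ((Q + 7) + 14)/47)/9 = 9 + (-13/Q + ((7 + Q) + 14)*(1/47))/9 = 9 + (-13/Q + (21 + Q)*(1/47))/9 = 9 + (-13/Q + (21/47 + Q/47))/9 = 9 + (21/47 - 13/Q + Q/47)/9 = 9 + (7/141 - 13/(9*Q) + Q/423) = 1276/141 - 13/(9*Q) + Q/423)
S(m)*g = ((1/423)*(-611 - 12*(3828 - 12))/(-12))*(-10) = ((1/423)*(-1/12)*(-611 - 12*3816))*(-10) = ((1/423)*(-1/12)*(-611 - 45792))*(-10) = ((1/423)*(-1/12)*(-46403))*(-10) = (46403/5076)*(-10) = -232015/2538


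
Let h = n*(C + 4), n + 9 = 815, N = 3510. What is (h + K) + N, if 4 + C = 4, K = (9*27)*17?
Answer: 10865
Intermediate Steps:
n = 806 (n = -9 + 815 = 806)
K = 4131 (K = 243*17 = 4131)
C = 0 (C = -4 + 4 = 0)
h = 3224 (h = 806*(0 + 4) = 806*4 = 3224)
(h + K) + N = (3224 + 4131) + 3510 = 7355 + 3510 = 10865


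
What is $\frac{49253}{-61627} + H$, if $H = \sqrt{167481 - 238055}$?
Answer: $- \frac{49253}{61627} + 71 i \sqrt{14} \approx -0.79921 + 265.66 i$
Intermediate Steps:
$H = 71 i \sqrt{14}$ ($H = \sqrt{-70574} = 71 i \sqrt{14} \approx 265.66 i$)
$\frac{49253}{-61627} + H = \frac{49253}{-61627} + 71 i \sqrt{14} = 49253 \left(- \frac{1}{61627}\right) + 71 i \sqrt{14} = - \frac{49253}{61627} + 71 i \sqrt{14}$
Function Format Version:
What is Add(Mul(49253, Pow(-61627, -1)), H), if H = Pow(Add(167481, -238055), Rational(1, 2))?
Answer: Add(Rational(-49253, 61627), Mul(71, I, Pow(14, Rational(1, 2)))) ≈ Add(-0.79921, Mul(265.66, I))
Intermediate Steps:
H = Mul(71, I, Pow(14, Rational(1, 2))) (H = Pow(-70574, Rational(1, 2)) = Mul(71, I, Pow(14, Rational(1, 2))) ≈ Mul(265.66, I))
Add(Mul(49253, Pow(-61627, -1)), H) = Add(Mul(49253, Pow(-61627, -1)), Mul(71, I, Pow(14, Rational(1, 2)))) = Add(Mul(49253, Rational(-1, 61627)), Mul(71, I, Pow(14, Rational(1, 2)))) = Add(Rational(-49253, 61627), Mul(71, I, Pow(14, Rational(1, 2))))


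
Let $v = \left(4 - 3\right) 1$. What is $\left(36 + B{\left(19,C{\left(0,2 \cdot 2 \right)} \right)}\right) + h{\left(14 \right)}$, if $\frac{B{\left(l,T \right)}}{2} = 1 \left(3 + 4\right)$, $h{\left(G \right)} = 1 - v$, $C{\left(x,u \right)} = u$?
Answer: $50$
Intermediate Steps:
$v = 1$ ($v = 1 \cdot 1 = 1$)
$h{\left(G \right)} = 0$ ($h{\left(G \right)} = 1 - 1 = 0$)
$B{\left(l,T \right)} = 14$ ($B{\left(l,T \right)} = 2 \cdot 1 \left(3 + 4\right) = 2 \cdot 1 \cdot 7 = 2 \cdot 7 = 14$)
$\left(36 + B{\left(19,C{\left(0,2 \cdot 2 \right)} \right)}\right) + h{\left(14 \right)} = \left(36 + 14\right) + 0 = 50 + 0 = 50$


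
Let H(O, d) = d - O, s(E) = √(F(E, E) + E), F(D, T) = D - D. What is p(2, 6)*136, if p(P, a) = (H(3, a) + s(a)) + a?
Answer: 1224 + 136*√6 ≈ 1557.1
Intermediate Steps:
F(D, T) = 0
s(E) = √E (s(E) = √(0 + E) = √E)
p(P, a) = -3 + √a + 2*a (p(P, a) = ((a - 1*3) + √a) + a = ((a - 3) + √a) + a = ((-3 + a) + √a) + a = (-3 + a + √a) + a = -3 + √a + 2*a)
p(2, 6)*136 = (-3 + √6 + 2*6)*136 = (-3 + √6 + 12)*136 = (9 + √6)*136 = 1224 + 136*√6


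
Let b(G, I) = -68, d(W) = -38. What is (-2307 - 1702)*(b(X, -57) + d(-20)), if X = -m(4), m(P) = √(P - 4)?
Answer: 424954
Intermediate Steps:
m(P) = √(-4 + P)
X = 0 (X = -√(-4 + 4) = -√0 = -1*0 = 0)
(-2307 - 1702)*(b(X, -57) + d(-20)) = (-2307 - 1702)*(-68 - 38) = -4009*(-106) = 424954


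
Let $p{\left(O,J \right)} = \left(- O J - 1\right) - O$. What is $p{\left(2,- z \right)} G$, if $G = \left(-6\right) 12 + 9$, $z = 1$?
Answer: $63$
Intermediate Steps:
$G = -63$ ($G = -72 + 9 = -63$)
$p{\left(O,J \right)} = -1 - O - J O$ ($p{\left(O,J \right)} = \left(- J O - 1\right) - O = \left(-1 - J O\right) - O = -1 - O - J O$)
$p{\left(2,- z \right)} G = \left(-1 - 2 - \left(-1\right) 1 \cdot 2\right) \left(-63\right) = \left(-1 - 2 - \left(-1\right) 2\right) \left(-63\right) = \left(-1 - 2 + 2\right) \left(-63\right) = \left(-1\right) \left(-63\right) = 63$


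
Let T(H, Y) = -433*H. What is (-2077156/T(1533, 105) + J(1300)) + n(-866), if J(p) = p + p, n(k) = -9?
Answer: 1721954455/663789 ≈ 2594.1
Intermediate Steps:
J(p) = 2*p
(-2077156/T(1533, 105) + J(1300)) + n(-866) = (-2077156/((-433*1533)) + 2*1300) - 9 = (-2077156/(-663789) + 2600) - 9 = (-2077156*(-1/663789) + 2600) - 9 = (2077156/663789 + 2600) - 9 = 1727928556/663789 - 9 = 1721954455/663789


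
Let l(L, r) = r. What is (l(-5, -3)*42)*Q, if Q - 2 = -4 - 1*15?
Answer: 2142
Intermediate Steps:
Q = -17 (Q = 2 + (-4 - 1*15) = 2 + (-4 - 15) = 2 - 19 = -17)
(l(-5, -3)*42)*Q = -3*42*(-17) = -126*(-17) = 2142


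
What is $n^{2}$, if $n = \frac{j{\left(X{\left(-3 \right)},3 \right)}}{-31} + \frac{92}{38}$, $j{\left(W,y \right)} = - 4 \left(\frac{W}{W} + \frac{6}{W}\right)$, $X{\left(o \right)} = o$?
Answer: $\frac{1822500}{346921} \approx 5.2534$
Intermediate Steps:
$j{\left(W,y \right)} = -4 - \frac{24}{W}$ ($j{\left(W,y \right)} = - 4 \left(1 + \frac{6}{W}\right) = -4 - \frac{24}{W}$)
$n = \frac{1350}{589}$ ($n = \frac{-4 - \frac{24}{-3}}{-31} + \frac{92}{38} = \left(-4 - -8\right) \left(- \frac{1}{31}\right) + 92 \cdot \frac{1}{38} = \left(-4 + 8\right) \left(- \frac{1}{31}\right) + \frac{46}{19} = 4 \left(- \frac{1}{31}\right) + \frac{46}{19} = - \frac{4}{31} + \frac{46}{19} = \frac{1350}{589} \approx 2.292$)
$n^{2} = \left(\frac{1350}{589}\right)^{2} = \frac{1822500}{346921}$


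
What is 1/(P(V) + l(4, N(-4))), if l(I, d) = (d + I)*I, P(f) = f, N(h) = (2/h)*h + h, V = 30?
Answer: 1/38 ≈ 0.026316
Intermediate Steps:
N(h) = 2 + h
l(I, d) = I*(I + d) (l(I, d) = (I + d)*I = I*(I + d))
1/(P(V) + l(4, N(-4))) = 1/(30 + 4*(4 + (2 - 4))) = 1/(30 + 4*(4 - 2)) = 1/(30 + 4*2) = 1/(30 + 8) = 1/38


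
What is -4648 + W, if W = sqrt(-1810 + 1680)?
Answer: -4648 + I*sqrt(130) ≈ -4648.0 + 11.402*I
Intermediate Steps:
W = I*sqrt(130) (W = sqrt(-130) = I*sqrt(130) ≈ 11.402*I)
-4648 + W = -4648 + I*sqrt(130)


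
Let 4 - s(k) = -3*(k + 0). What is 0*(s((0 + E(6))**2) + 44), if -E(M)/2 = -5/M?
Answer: 0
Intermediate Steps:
E(M) = 10/M (E(M) = -(-10)/M = 10/M)
s(k) = 4 + 3*k (s(k) = 4 - (-3)*(k + 0) = 4 - (-3)*k = 4 + 3*k)
0*(s((0 + E(6))**2) + 44) = 0*((4 + 3*(0 + 10/6)**2) + 44) = 0*((4 + 3*(0 + 10*(1/6))**2) + 44) = 0*((4 + 3*(0 + 5/3)**2) + 44) = 0*((4 + 3*(5/3)**2) + 44) = 0*((4 + 3*(25/9)) + 44) = 0*((4 + 25/3) + 44) = 0*(37/3 + 44) = 0*(169/3) = 0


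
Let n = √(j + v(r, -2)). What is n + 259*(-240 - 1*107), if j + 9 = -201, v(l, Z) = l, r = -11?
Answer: -89873 + I*√221 ≈ -89873.0 + 14.866*I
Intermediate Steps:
j = -210 (j = -9 - 201 = -210)
n = I*√221 (n = √(-210 - 11) = √(-221) = I*√221 ≈ 14.866*I)
n + 259*(-240 - 1*107) = I*√221 + 259*(-240 - 1*107) = I*√221 + 259*(-240 - 107) = I*√221 + 259*(-347) = I*√221 - 89873 = -89873 + I*√221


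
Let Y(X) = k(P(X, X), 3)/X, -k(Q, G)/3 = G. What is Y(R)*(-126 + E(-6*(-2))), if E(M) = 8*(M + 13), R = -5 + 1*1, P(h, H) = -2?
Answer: 333/2 ≈ 166.50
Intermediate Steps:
R = -4 (R = -5 + 1 = -4)
k(Q, G) = -3*G
Y(X) = -9/X (Y(X) = (-3*3)/X = -9/X)
E(M) = 104 + 8*M (E(M) = 8*(13 + M) = 104 + 8*M)
Y(R)*(-126 + E(-6*(-2))) = (-9/(-4))*(-126 + (104 + 8*(-6*(-2)))) = (-9*(-¼))*(-126 + (104 + 8*12)) = 9*(-126 + (104 + 96))/4 = 9*(-126 + 200)/4 = (9/4)*74 = 333/2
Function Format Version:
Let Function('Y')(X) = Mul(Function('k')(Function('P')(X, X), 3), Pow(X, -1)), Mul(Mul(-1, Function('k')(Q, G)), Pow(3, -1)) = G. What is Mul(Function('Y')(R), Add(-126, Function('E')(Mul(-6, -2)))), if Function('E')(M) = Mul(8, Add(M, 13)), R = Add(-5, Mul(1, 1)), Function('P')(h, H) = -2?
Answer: Rational(333, 2) ≈ 166.50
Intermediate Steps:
R = -4 (R = Add(-5, 1) = -4)
Function('k')(Q, G) = Mul(-3, G)
Function('Y')(X) = Mul(-9, Pow(X, -1)) (Function('Y')(X) = Mul(Mul(-3, 3), Pow(X, -1)) = Mul(-9, Pow(X, -1)))
Function('E')(M) = Add(104, Mul(8, M)) (Function('E')(M) = Mul(8, Add(13, M)) = Add(104, Mul(8, M)))
Mul(Function('Y')(R), Add(-126, Function('E')(Mul(-6, -2)))) = Mul(Mul(-9, Pow(-4, -1)), Add(-126, Add(104, Mul(8, Mul(-6, -2))))) = Mul(Mul(-9, Rational(-1, 4)), Add(-126, Add(104, Mul(8, 12)))) = Mul(Rational(9, 4), Add(-126, Add(104, 96))) = Mul(Rational(9, 4), Add(-126, 200)) = Mul(Rational(9, 4), 74) = Rational(333, 2)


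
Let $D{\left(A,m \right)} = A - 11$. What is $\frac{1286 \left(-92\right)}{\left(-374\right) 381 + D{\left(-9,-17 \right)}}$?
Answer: $\frac{59156}{71257} \approx 0.83018$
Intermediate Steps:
$D{\left(A,m \right)} = -11 + A$
$\frac{1286 \left(-92\right)}{\left(-374\right) 381 + D{\left(-9,-17 \right)}} = \frac{1286 \left(-92\right)}{\left(-374\right) 381 - 20} = - \frac{118312}{-142494 - 20} = - \frac{118312}{-142514} = \left(-118312\right) \left(- \frac{1}{142514}\right) = \frac{59156}{71257}$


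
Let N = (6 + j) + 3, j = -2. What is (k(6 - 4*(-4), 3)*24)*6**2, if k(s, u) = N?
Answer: 6048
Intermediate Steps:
N = 7 (N = (6 - 2) + 3 = 4 + 3 = 7)
k(s, u) = 7
(k(6 - 4*(-4), 3)*24)*6**2 = (7*24)*6**2 = 168*36 = 6048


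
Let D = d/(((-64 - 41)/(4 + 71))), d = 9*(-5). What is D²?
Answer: 50625/49 ≈ 1033.2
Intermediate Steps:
d = -45
D = 225/7 (D = -45*(4 + 71)/(-64 - 41) = -45/((-105/75)) = -45/((-105*1/75)) = -45/(-7/5) = -45*(-5/7) = 225/7 ≈ 32.143)
D² = (225/7)² = 50625/49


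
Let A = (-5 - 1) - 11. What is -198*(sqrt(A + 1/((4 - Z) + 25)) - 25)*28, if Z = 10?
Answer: 138600 - 5544*I*sqrt(6118)/19 ≈ 1.386e+5 - 22823.0*I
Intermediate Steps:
A = -17 (A = -6 - 11 = -17)
-198*(sqrt(A + 1/((4 - Z) + 25)) - 25)*28 = -198*(sqrt(-17 + 1/((4 - 1*10) + 25)) - 25)*28 = -198*(sqrt(-17 + 1/((4 - 10) + 25)) - 25)*28 = -198*(sqrt(-17 + 1/(-6 + 25)) - 25)*28 = -198*(sqrt(-17 + 1/19) - 25)*28 = -198*(sqrt(-322/19) - 25)*28 = -198*(I*sqrt(6118)/19 - 25)*28 = -198*(-25 + I*sqrt(6118)/19)*28 = -198*(-700 + 28*I*sqrt(6118)/19) = 138600 - 5544*I*sqrt(6118)/19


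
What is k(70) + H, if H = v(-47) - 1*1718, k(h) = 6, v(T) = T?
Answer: -1759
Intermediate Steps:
H = -1765 (H = -47 - 1*1718 = -47 - 1718 = -1765)
k(70) + H = 6 - 1765 = -1759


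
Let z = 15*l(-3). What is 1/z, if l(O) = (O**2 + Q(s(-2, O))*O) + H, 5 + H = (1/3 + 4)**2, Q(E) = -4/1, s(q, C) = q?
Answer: 3/1565 ≈ 0.0019169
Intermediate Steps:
Q(E) = -4 (Q(E) = -4*1 = -4)
H = 124/9 (H = -5 + (1/3 + 4)**2 = -5 + (13/3)**2 = -5 + 169/9 = 124/9 ≈ 13.778)
l(O) = 124/9 + O**2 - 4*O (l(O) = (O**2 - 4*O) + 124/9 = 124/9 + O**2 - 4*O)
z = 1565/3 (z = 15*(124/9 + (-3)**2 - 4*(-3)) = 15*(124/9 + 9 + 12) = 15*(313/9) = 1565/3 ≈ 521.67)
1/z = 1/(1565/3) = 3/1565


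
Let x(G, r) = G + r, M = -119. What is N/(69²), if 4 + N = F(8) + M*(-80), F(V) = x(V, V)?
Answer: 9532/4761 ≈ 2.0021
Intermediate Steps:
F(V) = 2*V (F(V) = V + V = 2*V)
N = 9532 (N = -4 + (2*8 - 119*(-80)) = -4 + (16 + 9520) = -4 + 9536 = 9532)
N/(69²) = 9532/(69²) = 9532/4761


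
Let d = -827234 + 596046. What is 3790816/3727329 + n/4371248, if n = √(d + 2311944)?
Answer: 3790816/3727329 + √520189/2185624 ≈ 1.0174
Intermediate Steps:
d = -231188
n = 2*√520189 (n = √(-231188 + 2311944) = √2080756 = 2*√520189 ≈ 1442.5)
3790816/3727329 + n/4371248 = 3790816/3727329 + (2*√520189)/4371248 = 3790816*(1/3727329) + (2*√520189)*(1/4371248) = 3790816/3727329 + √520189/2185624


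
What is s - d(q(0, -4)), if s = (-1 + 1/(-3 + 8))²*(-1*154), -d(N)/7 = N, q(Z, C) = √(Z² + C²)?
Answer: -1764/25 ≈ -70.560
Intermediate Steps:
q(Z, C) = √(C² + Z²)
d(N) = -7*N
s = -2464/25 (s = (-1 + 1/5)²*(-154) = (-1 + ⅕)²*(-154) = (-⅘)²*(-154) = (16/25)*(-154) = -2464/25 ≈ -98.560)
s - d(q(0, -4)) = -2464/25 - (-7)*√((-4)² + 0²) = -2464/25 - (-7)*√(16 + 0) = -2464/25 - (-7)*√16 = -2464/25 - (-7)*4 = -2464/25 - 1*(-28) = -2464/25 + 28 = -1764/25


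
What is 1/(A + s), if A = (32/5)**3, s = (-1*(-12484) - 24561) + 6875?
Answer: -125/617482 ≈ -0.00020244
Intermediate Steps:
s = -5202 (s = (12484 - 24561) + 6875 = -12077 + 6875 = -5202)
A = 32768/125 (A = (32*(1/5))**3 = (32/5)**3 = 32768/125 ≈ 262.14)
1/(A + s) = 1/(32768/125 - 5202) = 1/(-617482/125) = -125/617482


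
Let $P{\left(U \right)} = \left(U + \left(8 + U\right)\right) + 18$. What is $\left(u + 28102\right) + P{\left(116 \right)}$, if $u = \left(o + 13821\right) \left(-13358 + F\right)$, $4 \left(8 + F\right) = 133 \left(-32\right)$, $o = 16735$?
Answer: $-440894720$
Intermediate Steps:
$F = -1072$ ($F = -8 + \frac{133 \left(-32\right)}{4} = -8 + \frac{1}{4} \left(-4256\right) = -8 - 1064 = -1072$)
$P{\left(U \right)} = 26 + 2 U$ ($P{\left(U \right)} = \left(8 + 2 U\right) + 18 = 26 + 2 U$)
$u = -440923080$ ($u = \left(16735 + 13821\right) \left(-13358 - 1072\right) = 30556 \left(-14430\right) = -440923080$)
$\left(u + 28102\right) + P{\left(116 \right)} = \left(-440923080 + 28102\right) + \left(26 + 2 \cdot 116\right) = -440894978 + \left(26 + 232\right) = -440894978 + 258 = -440894720$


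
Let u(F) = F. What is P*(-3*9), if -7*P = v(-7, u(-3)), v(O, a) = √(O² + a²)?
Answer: 27*√58/7 ≈ 29.375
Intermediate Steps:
P = -√58/7 (P = -√((-7)² + (-3)²)/7 = -√(49 + 9)/7 = -√58/7 ≈ -1.0880)
P*(-3*9) = (-√58/7)*(-3*9) = -√58/7*(-27) = 27*√58/7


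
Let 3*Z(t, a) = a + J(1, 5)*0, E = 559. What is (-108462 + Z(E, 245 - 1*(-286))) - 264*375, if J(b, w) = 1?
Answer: -207285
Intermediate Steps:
Z(t, a) = a/3 (Z(t, a) = (a + 1*0)/3 = (a + 0)/3 = a/3)
(-108462 + Z(E, 245 - 1*(-286))) - 264*375 = (-108462 + (245 - 1*(-286))/3) - 264*375 = (-108462 + (245 + 286)/3) - 99000 = (-108462 + (⅓)*531) - 99000 = (-108462 + 177) - 99000 = -108285 - 99000 = -207285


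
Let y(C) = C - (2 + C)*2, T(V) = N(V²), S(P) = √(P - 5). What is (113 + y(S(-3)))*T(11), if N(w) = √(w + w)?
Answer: -44*I + 1199*√2 ≈ 1695.6 - 44.0*I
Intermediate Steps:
S(P) = √(-5 + P)
N(w) = √2*√w (N(w) = √(2*w) = √2*√w)
T(V) = √2*√(V²)
y(C) = -4 - C (y(C) = C - (4 + 2*C) = C + (-4 - 2*C) = -4 - C)
(113 + y(S(-3)))*T(11) = (113 + (-4 - √(-5 - 3)))*(√2*√(11²)) = (113 + (-4 - √(-8)))*(√2*√121) = (113 + (-4 - 2*I*√2))*(√2*11) = (113 + (-4 - 2*I*√2))*(11*√2) = (109 - 2*I*√2)*(11*√2) = 11*√2*(109 - 2*I*√2)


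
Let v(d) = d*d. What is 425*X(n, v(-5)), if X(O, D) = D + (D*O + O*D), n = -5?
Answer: -95625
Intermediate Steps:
v(d) = d²
X(O, D) = D + 2*D*O (X(O, D) = D + (D*O + D*O) = D + 2*D*O)
425*X(n, v(-5)) = 425*((-5)²*(1 + 2*(-5))) = 425*(25*(1 - 10)) = 425*(25*(-9)) = 425*(-225) = -95625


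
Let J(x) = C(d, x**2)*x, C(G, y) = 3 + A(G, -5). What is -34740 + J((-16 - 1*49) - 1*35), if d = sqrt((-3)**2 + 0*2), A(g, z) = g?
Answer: -35340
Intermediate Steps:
d = 3 (d = sqrt(9 + 0) = sqrt(9) = 3)
C(G, y) = 3 + G
J(x) = 6*x (J(x) = (3 + 3)*x = 6*x)
-34740 + J((-16 - 1*49) - 1*35) = -34740 + 6*((-16 - 1*49) - 1*35) = -34740 + 6*((-16 - 49) - 35) = -34740 + 6*(-65 - 35) = -34740 + 6*(-100) = -34740 - 600 = -35340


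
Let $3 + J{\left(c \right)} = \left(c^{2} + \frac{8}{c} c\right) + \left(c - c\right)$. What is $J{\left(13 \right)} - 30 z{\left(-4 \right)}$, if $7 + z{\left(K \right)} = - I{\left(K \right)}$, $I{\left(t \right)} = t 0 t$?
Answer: $384$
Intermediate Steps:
$I{\left(t \right)} = 0$ ($I{\left(t \right)} = 0 t = 0$)
$z{\left(K \right)} = -7$ ($z{\left(K \right)} = -7 - 0 = -7 + 0 = -7$)
$J{\left(c \right)} = 5 + c^{2}$ ($J{\left(c \right)} = -3 + \left(\left(c^{2} + \frac{8}{c} c\right) + \left(c - c\right)\right) = -3 + \left(\left(c^{2} + 8\right) + 0\right) = -3 + \left(\left(8 + c^{2}\right) + 0\right) = -3 + \left(8 + c^{2}\right) = 5 + c^{2}$)
$J{\left(13 \right)} - 30 z{\left(-4 \right)} = \left(5 + 13^{2}\right) - -210 = \left(5 + 169\right) + 210 = 174 + 210 = 384$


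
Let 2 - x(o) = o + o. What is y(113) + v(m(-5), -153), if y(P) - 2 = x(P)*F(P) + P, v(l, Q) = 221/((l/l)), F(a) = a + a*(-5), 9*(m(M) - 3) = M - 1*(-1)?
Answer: 101584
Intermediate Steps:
x(o) = 2 - 2*o (x(o) = 2 - (o + o) = 2 - 2*o)
m(M) = 28/9 + M/9 (m(M) = 3 + (M - 1*(-1))/9 = 3 + (M + 1)/9 = 3 + (1 + M)/9 = 3 + (⅑ + M/9) = 28/9 + M/9)
F(a) = -4*a (F(a) = a - 5*a = -4*a)
v(l, Q) = 221 (v(l, Q) = 221/1 = 221*1 = 221)
y(P) = 2 + P - 4*P*(2 - 2*P) (y(P) = 2 + ((2 - 2*P)*(-4*P) + P) = 2 + (-4*P*(2 - 2*P) + P) = 2 + (P - 4*P*(2 - 2*P)) = 2 + P - 4*P*(2 - 2*P))
y(113) + v(m(-5), -153) = (2 + 113 + 8*113*(-1 + 113)) + 221 = (2 + 113 + 8*113*112) + 221 = (2 + 113 + 101248) + 221 = 101363 + 221 = 101584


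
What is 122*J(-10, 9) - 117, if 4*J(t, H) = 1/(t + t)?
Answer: -4741/40 ≈ -118.53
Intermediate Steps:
J(t, H) = 1/(8*t) (J(t, H) = 1/(4*(t + t)) = 1/(4*((2*t))) = (1/(2*t))/4 = 1/(8*t))
122*J(-10, 9) - 117 = 122*((⅛)/(-10)) - 117 = 122*((⅛)*(-⅒)) - 117 = 122*(-1/80) - 117 = -61/40 - 117 = -4741/40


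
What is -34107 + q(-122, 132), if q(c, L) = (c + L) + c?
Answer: -34219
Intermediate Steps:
q(c, L) = L + 2*c (q(c, L) = (L + c) + c = L + 2*c)
-34107 + q(-122, 132) = -34107 + (132 + 2*(-122)) = -34107 + (132 - 244) = -34107 - 112 = -34219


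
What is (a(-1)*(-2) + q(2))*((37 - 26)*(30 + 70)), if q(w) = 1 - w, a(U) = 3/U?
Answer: 5500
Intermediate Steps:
(a(-1)*(-2) + q(2))*((37 - 26)*(30 + 70)) = ((3/(-1))*(-2) + (1 - 1*2))*((37 - 26)*(30 + 70)) = ((3*(-1))*(-2) + (1 - 2))*(11*100) = (-3*(-2) - 1)*1100 = (6 - 1)*1100 = 5*1100 = 5500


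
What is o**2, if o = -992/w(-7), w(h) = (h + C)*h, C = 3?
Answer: 61504/49 ≈ 1255.2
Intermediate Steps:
w(h) = h*(3 + h) (w(h) = (h + 3)*h = (3 + h)*h = h*(3 + h))
o = -248/7 (o = -992*(-1/(7*(3 - 7))) = -992/((-7*(-4))) = -992/28 = -992*1/28 = -248/7 ≈ -35.429)
o**2 = (-248/7)**2 = 61504/49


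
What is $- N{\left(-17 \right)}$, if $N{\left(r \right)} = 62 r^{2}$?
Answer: $-17918$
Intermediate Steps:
$- N{\left(-17 \right)} = - 62 \left(-17\right)^{2} = - 62 \cdot 289 = \left(-1\right) 17918 = -17918$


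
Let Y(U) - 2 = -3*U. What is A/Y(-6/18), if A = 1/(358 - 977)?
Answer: -1/1857 ≈ -0.00053850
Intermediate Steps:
A = -1/619 (A = 1/(-619) = -1/619 ≈ -0.0016155)
Y(U) = 2 - 3*U
A/Y(-6/18) = -1/(619*(2 - (-18)/18)) = -1/(619*(2 - 3*(-1/3))) = -1/(619*(2 + 1)) = -1/619/3 = -1/619*1/3 = -1/1857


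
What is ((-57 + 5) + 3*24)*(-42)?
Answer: -840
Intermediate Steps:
((-57 + 5) + 3*24)*(-42) = (-52 + 72)*(-42) = 20*(-42) = -840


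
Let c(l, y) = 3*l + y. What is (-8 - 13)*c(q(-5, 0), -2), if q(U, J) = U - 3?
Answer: 546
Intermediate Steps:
q(U, J) = -3 + U
c(l, y) = y + 3*l
(-8 - 13)*c(q(-5, 0), -2) = (-8 - 13)*(-2 + 3*(-3 - 5)) = -21*(-2 + 3*(-8)) = -21*(-2 - 24) = -21*(-26) = 546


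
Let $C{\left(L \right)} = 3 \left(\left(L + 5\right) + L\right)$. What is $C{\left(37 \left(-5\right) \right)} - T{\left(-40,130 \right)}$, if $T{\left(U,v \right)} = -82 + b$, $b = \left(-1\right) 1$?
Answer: $-1012$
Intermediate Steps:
$b = -1$
$T{\left(U,v \right)} = -83$ ($T{\left(U,v \right)} = -82 - 1 = -83$)
$C{\left(L \right)} = 15 + 6 L$ ($C{\left(L \right)} = 3 \left(\left(5 + L\right) + L\right) = 3 \left(5 + 2 L\right) = 15 + 6 L$)
$C{\left(37 \left(-5\right) \right)} - T{\left(-40,130 \right)} = \left(15 + 6 \cdot 37 \left(-5\right)\right) - -83 = \left(15 + 6 \left(-185\right)\right) + 83 = \left(15 - 1110\right) + 83 = -1095 + 83 = -1012$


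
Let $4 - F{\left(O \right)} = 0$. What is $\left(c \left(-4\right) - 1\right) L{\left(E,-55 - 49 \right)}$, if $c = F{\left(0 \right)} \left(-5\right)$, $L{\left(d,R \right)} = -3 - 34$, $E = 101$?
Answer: $-2923$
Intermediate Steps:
$F{\left(O \right)} = 4$ ($F{\left(O \right)} = 4 - 0 = 4 + 0 = 4$)
$L{\left(d,R \right)} = -37$ ($L{\left(d,R \right)} = -3 - 34 = -37$)
$c = -20$ ($c = 4 \left(-5\right) = -20$)
$\left(c \left(-4\right) - 1\right) L{\left(E,-55 - 49 \right)} = \left(\left(-20\right) \left(-4\right) - 1\right) \left(-37\right) = \left(80 - 1\right) \left(-37\right) = 79 \left(-37\right) = -2923$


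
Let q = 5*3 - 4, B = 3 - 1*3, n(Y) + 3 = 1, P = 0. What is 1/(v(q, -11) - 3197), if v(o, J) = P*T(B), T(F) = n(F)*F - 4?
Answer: -1/3197 ≈ -0.00031279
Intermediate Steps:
n(Y) = -2 (n(Y) = -3 + 1 = -2)
B = 0 (B = 3 - 3 = 0)
T(F) = -4 - 2*F (T(F) = -2*F - 4 = -4 - 2*F)
q = 11 (q = 15 - 4 = 11)
v(o, J) = 0 (v(o, J) = 0*(-4 - 2*0) = 0*(-4 + 0) = 0*(-4) = 0)
1/(v(q, -11) - 3197) = 1/(0 - 3197) = 1/(-3197) = -1/3197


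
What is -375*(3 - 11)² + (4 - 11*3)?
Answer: -24029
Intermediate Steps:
-375*(3 - 11)² + (4 - 11*3) = -375*(-8)² + (4 - 33) = -375*64 - 29 = -24000 - 29 = -24029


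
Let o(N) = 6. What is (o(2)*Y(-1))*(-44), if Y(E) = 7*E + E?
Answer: 2112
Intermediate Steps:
Y(E) = 8*E
(o(2)*Y(-1))*(-44) = (6*(8*(-1)))*(-44) = (6*(-8))*(-44) = -48*(-44) = 2112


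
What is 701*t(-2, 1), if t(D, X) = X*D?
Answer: -1402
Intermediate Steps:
t(D, X) = D*X
701*t(-2, 1) = 701*(-2*1) = 701*(-2) = -1402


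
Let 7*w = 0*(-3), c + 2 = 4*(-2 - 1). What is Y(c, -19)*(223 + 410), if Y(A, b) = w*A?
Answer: 0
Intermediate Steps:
c = -14 (c = -2 + 4*(-2 - 1) = -2 + 4*(-3) = -2 - 12 = -14)
w = 0 (w = (0*(-3))/7 = (⅐)*0 = 0)
Y(A, b) = 0 (Y(A, b) = 0*A = 0)
Y(c, -19)*(223 + 410) = 0*(223 + 410) = 0*633 = 0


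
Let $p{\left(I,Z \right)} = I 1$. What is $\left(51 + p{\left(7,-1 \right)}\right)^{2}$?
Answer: $3364$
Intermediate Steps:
$p{\left(I,Z \right)} = I$
$\left(51 + p{\left(7,-1 \right)}\right)^{2} = \left(51 + 7\right)^{2} = 58^{2} = 3364$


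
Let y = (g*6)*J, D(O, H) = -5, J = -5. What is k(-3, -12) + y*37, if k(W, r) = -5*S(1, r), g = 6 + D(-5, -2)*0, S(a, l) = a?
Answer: -6665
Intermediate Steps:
g = 6 (g = 6 - 5*0 = 6 + 0 = 6)
k(W, r) = -5 (k(W, r) = -5*1 = -5)
y = -180 (y = (6*6)*(-5) = 36*(-5) = -180)
k(-3, -12) + y*37 = -5 - 180*37 = -5 - 6660 = -6665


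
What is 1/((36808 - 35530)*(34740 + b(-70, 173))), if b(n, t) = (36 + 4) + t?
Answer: 1/44669934 ≈ 2.2386e-8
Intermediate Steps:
b(n, t) = 40 + t
1/((36808 - 35530)*(34740 + b(-70, 173))) = 1/((36808 - 35530)*(34740 + (40 + 173))) = 1/(1278*(34740 + 213)) = 1/(1278*34953) = 1/44669934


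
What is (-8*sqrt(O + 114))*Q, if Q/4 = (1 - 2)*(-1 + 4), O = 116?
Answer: 96*sqrt(230) ≈ 1455.9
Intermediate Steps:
Q = -12 (Q = 4*((1 - 2)*(-1 + 4)) = 4*(-1*3) = 4*(-3) = -12)
(-8*sqrt(O + 114))*Q = -8*sqrt(116 + 114)*(-12) = -8*sqrt(230)*(-12) = 96*sqrt(230)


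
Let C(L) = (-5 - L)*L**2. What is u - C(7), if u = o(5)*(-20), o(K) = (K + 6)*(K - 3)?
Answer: 148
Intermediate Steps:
o(K) = (-3 + K)*(6 + K) (o(K) = (6 + K)*(-3 + K) = (-3 + K)*(6 + K))
C(L) = L**2*(-5 - L)
u = -440 (u = (-18 + 5**2 + 3*5)*(-20) = (-18 + 25 + 15)*(-20) = 22*(-20) = -440)
u - C(7) = -440 - 7**2*(-5 - 1*7) = -440 - 49*(-5 - 7) = -440 - 49*(-12) = -440 - 1*(-588) = -440 + 588 = 148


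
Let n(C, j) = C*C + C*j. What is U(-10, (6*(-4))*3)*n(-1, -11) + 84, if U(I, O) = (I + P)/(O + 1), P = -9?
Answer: 6192/71 ≈ 87.211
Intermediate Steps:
n(C, j) = C² + C*j
U(I, O) = (-9 + I)/(1 + O) (U(I, O) = (I - 9)/(O + 1) = (-9 + I)/(1 + O))
U(-10, (6*(-4))*3)*n(-1, -11) + 84 = ((-9 - 10)/(1 + (6*(-4))*3))*(-(-1 - 11)) + 84 = (-19/(1 - 24*3))*(-1*(-12)) + 84 = (-19/(1 - 72))*12 + 84 = (-19/(-71))*12 + 84 = -1/71*(-19)*12 + 84 = (19/71)*12 + 84 = 228/71 + 84 = 6192/71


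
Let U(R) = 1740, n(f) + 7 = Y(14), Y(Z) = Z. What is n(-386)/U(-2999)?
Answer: 7/1740 ≈ 0.0040230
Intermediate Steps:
n(f) = 7 (n(f) = -7 + 14 = 7)
n(-386)/U(-2999) = 7/1740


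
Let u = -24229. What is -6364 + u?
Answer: -30593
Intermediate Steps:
-6364 + u = -6364 - 24229 = -30593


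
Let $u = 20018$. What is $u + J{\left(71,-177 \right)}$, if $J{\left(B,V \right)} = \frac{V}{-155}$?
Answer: $\frac{3102967}{155} \approx 20019.0$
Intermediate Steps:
$J{\left(B,V \right)} = - \frac{V}{155}$ ($J{\left(B,V \right)} = V \left(- \frac{1}{155}\right) = - \frac{V}{155}$)
$u + J{\left(71,-177 \right)} = 20018 - - \frac{177}{155} = 20018 + \frac{177}{155} = \frac{3102967}{155}$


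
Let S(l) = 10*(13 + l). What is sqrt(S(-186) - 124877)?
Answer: I*sqrt(126607) ≈ 355.82*I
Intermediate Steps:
S(l) = 130 + 10*l
sqrt(S(-186) - 124877) = sqrt((130 + 10*(-186)) - 124877) = sqrt((130 - 1860) - 124877) = sqrt(-1730 - 124877) = sqrt(-126607) = I*sqrt(126607)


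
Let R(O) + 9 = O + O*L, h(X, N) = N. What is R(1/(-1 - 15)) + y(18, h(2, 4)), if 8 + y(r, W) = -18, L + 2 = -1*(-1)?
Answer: -35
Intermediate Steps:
L = -1 (L = -2 - 1*(-1) = -2 + 1 = -1)
y(r, W) = -26 (y(r, W) = -8 - 18 = -26)
R(O) = -9 (R(O) = -9 + (O + O*(-1)) = -9 + (O - O) = -9 + 0 = -9)
R(1/(-1 - 15)) + y(18, h(2, 4)) = -9 - 26 = -35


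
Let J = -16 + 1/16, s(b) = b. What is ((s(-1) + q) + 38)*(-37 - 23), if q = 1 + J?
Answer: -5295/4 ≈ -1323.8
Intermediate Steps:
J = -255/16 (J = -16 + 1/16 = -255/16 ≈ -15.938)
q = -239/16 (q = 1 - 255/16 = -239/16 ≈ -14.938)
((s(-1) + q) + 38)*(-37 - 23) = ((-1 - 239/16) + 38)*(-37 - 23) = (-255/16 + 38)*(-60) = (353/16)*(-60) = -5295/4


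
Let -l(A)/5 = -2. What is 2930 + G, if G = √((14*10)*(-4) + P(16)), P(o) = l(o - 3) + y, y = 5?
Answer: 2930 + I*√545 ≈ 2930.0 + 23.345*I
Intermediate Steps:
l(A) = 10 (l(A) = -5*(-2) = 10)
P(o) = 15 (P(o) = 10 + 5 = 15)
G = I*√545 (G = √((14*10)*(-4) + 15) = √(140*(-4) + 15) = √(-560 + 15) = √(-545) = I*√545 ≈ 23.345*I)
2930 + G = 2930 + I*√545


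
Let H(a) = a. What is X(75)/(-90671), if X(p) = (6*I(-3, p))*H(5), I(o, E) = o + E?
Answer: -2160/90671 ≈ -0.023822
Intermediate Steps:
I(o, E) = E + o
X(p) = -90 + 30*p (X(p) = (6*(p - 3))*5 = (6*(-3 + p))*5 = (-18 + 6*p)*5 = -90 + 30*p)
X(75)/(-90671) = (-90 + 30*75)/(-90671) = (-90 + 2250)*(-1/90671) = 2160*(-1/90671) = -2160/90671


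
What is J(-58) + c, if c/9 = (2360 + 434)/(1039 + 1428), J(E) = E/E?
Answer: 27613/2467 ≈ 11.193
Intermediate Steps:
J(E) = 1
c = 25146/2467 (c = 9*((2360 + 434)/(1039 + 1428)) = 9*(2794/2467) = 25146/2467 ≈ 10.193)
J(-58) + c = 1 + 25146/2467 = 27613/2467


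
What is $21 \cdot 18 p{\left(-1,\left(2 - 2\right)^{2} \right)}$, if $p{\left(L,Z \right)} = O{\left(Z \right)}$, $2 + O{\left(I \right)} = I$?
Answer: $-756$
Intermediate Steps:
$O{\left(I \right)} = -2 + I$
$p{\left(L,Z \right)} = -2 + Z$
$21 \cdot 18 p{\left(-1,\left(2 - 2\right)^{2} \right)} = 21 \cdot 18 \left(-2 + \left(2 - 2\right)^{2}\right) = 378 \left(-2 + 0^{2}\right) = 378 \left(-2 + 0\right) = 378 \left(-2\right) = -756$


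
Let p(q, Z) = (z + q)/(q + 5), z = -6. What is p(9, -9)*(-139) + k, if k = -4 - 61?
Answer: -1327/14 ≈ -94.786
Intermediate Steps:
k = -65
p(q, Z) = (-6 + q)/(5 + q) (p(q, Z) = (-6 + q)/(q + 5) = (-6 + q)/(5 + q))
p(9, -9)*(-139) + k = ((-6 + 9)/(5 + 9))*(-139) - 65 = (3/14)*(-139) - 65 = -417/14 - 65 = -1327/14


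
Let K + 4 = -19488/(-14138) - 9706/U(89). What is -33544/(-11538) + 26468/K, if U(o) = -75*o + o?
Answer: -43876461782616/1903059131 ≈ -23056.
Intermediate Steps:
U(o) = -74*o
K = -26720019/23278217 (K = -4 + (-19488/(-14138) - 9706/((-74*89))) = -4 + (-19488*(-1/14138) - 9706/(-6586)) = -4 + (9744/7069 - 9706*(-1/6586)) = -4 + (9744/7069 + 4853/3293) = -4 + 66392849/23278217 = -26720019/23278217 ≈ -1.1479)
-33544/(-11538) + 26468/K = -33544/(-11538) + 26468/(-26720019/23278217) = -33544*(-1/11538) + 26468*(-23278217/26720019) = 16772/5769 - 616127847556/26720019 = -43876461782616/1903059131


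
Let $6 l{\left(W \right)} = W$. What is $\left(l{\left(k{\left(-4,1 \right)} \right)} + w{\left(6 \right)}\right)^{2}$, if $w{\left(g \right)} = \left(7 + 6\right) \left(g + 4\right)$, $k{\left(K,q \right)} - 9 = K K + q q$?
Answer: $\frac{162409}{9} \approx 18045.0$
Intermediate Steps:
$k{\left(K,q \right)} = 9 + K^{2} + q^{2}$ ($k{\left(K,q \right)} = 9 + \left(K K + q q\right) = 9 + \left(K^{2} + q^{2}\right) = 9 + K^{2} + q^{2}$)
$w{\left(g \right)} = 52 + 13 g$ ($w{\left(g \right)} = 13 \left(4 + g\right) = 52 + 13 g$)
$l{\left(W \right)} = \frac{W}{6}$
$\left(l{\left(k{\left(-4,1 \right)} \right)} + w{\left(6 \right)}\right)^{2} = \left(\frac{9 + \left(-4\right)^{2} + 1^{2}}{6} + \left(52 + 13 \cdot 6\right)\right)^{2} = \left(\frac{9 + 16 + 1}{6} + \left(52 + 78\right)\right)^{2} = \left(\frac{1}{6} \cdot 26 + 130\right)^{2} = \left(\frac{13}{3} + 130\right)^{2} = \left(\frac{403}{3}\right)^{2} = \frac{162409}{9}$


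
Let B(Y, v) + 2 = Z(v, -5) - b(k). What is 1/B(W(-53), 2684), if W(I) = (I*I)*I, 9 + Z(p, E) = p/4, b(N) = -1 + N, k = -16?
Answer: 1/677 ≈ 0.0014771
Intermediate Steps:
Z(p, E) = -9 + p/4
W(I) = I**3 (W(I) = I**2*I = I**3)
B(Y, v) = 6 + v/4 (B(Y, v) = -2 + ((-9 + v/4) - (-1 - 16)) = -2 + ((-9 + v/4) - 1*(-17)) = -2 + ((-9 + v/4) + 17) = -2 + (8 + v/4) = 6 + v/4)
1/B(W(-53), 2684) = 1/(6 + (1/4)*2684) = 1/(6 + 671) = 1/677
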